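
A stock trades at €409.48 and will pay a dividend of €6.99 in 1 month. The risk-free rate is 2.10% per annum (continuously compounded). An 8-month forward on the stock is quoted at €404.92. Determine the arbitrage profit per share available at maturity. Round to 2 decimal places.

PV(dividends) I = 6.99·e^(−0.0210·1/12) = 6.9778
Fair forward F* = (S − I)·e^(rT) = (409.48 − 6.9778)·e^0.014000 = 402.5022 × 1.014098 = 408.1767
Market €404.92 < fair 408.1767: forward underpriced → reverse cash-and-carry (short the stock, invest proceeds at r, pay the dividends, go long the forward).
Profit at T = |F_mkt − F*| = |404.92 − 408.1767| = €3.26 per share

€3.26 per share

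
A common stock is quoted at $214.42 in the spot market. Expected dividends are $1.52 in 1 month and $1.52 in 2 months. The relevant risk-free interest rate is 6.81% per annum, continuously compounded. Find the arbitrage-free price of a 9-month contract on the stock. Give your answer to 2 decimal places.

PV(dividends) I = 1.52·e^(−0.0681·1/12) + 1.52·e^(−0.0681·2/12)
I = 1.5114 + 1.5028 = 3.0142
F = (S − I)·e^(rT) = (214.42 − 3.0142) · e^(0.0681·9/12)
= 211.4058 · e^0.051075 = 211.4058 × 1.052402 = $222.48

$222.48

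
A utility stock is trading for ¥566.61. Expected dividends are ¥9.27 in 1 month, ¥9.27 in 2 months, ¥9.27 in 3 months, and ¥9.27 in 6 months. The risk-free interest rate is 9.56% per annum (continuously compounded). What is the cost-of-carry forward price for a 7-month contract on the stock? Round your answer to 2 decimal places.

PV(dividends) I = 9.27·e^(−0.0956·1/12) + 9.27·e^(−0.0956·2/12) + 9.27·e^(−0.0956·3/12) + 9.27·e^(−0.0956·6/12)
I = 9.1964 + 9.1235 + 9.0511 + 8.8373 = 36.2083
F = (S − I)·e^(rT) = (566.61 − 36.2083) · e^(0.0956·7/12)
= 530.4017 · e^0.055767 = 530.4017 × 1.057351 = ¥560.82

¥560.82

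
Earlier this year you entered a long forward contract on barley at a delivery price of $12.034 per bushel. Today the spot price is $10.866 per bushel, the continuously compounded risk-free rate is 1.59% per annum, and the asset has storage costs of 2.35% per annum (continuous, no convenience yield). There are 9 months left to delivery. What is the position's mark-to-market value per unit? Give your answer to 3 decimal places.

Current fair forward for the remaining 9 months: F = S·e^((r + u)·T), (r + u) = 0.0159 + 0.0235 = 0.0394
F = 10.866 · e^(0.0394 × 9/12) = 10.866 × 1.029991 = 11.1919
Value of long forward = (F − K)·e^(−rT) = (11.1919 − 12.034) · e^(−0.0159·9/12)
= -0.8421 × 0.988146 = -0.832

-$0.832 per bushel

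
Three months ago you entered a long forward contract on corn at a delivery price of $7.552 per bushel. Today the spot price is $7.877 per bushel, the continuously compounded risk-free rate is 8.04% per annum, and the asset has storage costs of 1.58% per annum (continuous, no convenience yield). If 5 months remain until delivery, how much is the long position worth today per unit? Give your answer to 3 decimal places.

Current fair forward for the remaining 5 months: F = S·e^((r + u)·T), (r + u) = 0.0804 + 0.0158 = 0.0962
F = 7.877 · e^(0.0962 × 5/12) = 7.877 × 1.040898 = 8.1992
Value of long forward = (F − K)·e^(−rT) = (8.1992 − 7.552) · e^(−0.0804·5/12)
= 0.6472 × 0.967055 = 0.626

$0.626 per bushel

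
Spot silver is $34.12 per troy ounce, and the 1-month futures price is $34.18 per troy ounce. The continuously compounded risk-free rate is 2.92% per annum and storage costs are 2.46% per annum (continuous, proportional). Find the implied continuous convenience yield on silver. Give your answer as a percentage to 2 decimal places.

3.27%

F = S·e^((r+u−y)T) ⇒ (r+u−y) = ln(F/S)/T
ln(34.18/34.12) = 0.001757; /T ⇒ 0.021084
y = r + u − ln(F/S)/T = 0.0292 + 0.0246 − 0.021084 = 0.032716
y = 3.27%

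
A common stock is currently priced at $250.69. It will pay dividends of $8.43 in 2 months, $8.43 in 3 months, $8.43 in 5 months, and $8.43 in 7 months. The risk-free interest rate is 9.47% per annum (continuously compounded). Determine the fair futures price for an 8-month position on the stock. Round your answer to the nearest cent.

PV(dividends) I = 8.43·e^(−0.0947·2/12) + 8.43·e^(−0.0947·3/12) + 8.43·e^(−0.0947·5/12) + 8.43·e^(−0.0947·7/12)
I = 8.2980 + 8.2328 + 8.1038 + 7.9769 = 32.6115
F = (S − I)·e^(rT) = (250.69 − 32.6115) · e^(0.0947·8/12)
= 218.0785 · e^0.063133 = 218.0785 × 1.065168 = $232.29

$232.29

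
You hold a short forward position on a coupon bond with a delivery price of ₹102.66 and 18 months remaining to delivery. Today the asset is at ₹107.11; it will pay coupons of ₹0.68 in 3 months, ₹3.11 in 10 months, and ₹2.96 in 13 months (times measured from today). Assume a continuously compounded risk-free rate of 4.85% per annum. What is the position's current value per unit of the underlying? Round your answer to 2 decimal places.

PV(remaining coupons) I = 0.68·e^(−0.0485·3/12) + 3.11·e^(−0.0485·10/12) + 2.96·e^(−0.0485·13/12) = 6.4671
Current forward F = (S − I)·e^(rT) = (107.11 − 6.4671)·e^(0.0485·18/12) = 100.6429 × 1.075462 = 108.2376
Value (long) = (F − K)·e^(−rT) = (108.2376 − 102.66) × 0.929833 = 5.1862
Short position value = −(long value) = -₹5.19

-₹5.19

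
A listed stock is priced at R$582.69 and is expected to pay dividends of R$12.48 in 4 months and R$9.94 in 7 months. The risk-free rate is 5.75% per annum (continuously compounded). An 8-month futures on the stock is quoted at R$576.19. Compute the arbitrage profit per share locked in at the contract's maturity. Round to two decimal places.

PV(dividends) I = 12.48·e^(−0.0575·4/12) + 9.94·e^(−0.0575·7/12) = 21.8552
Fair futures F* = (S − I)·e^(rT) = (582.69 − 21.8552)·e^0.038333 = 560.8348 × 1.039077 = 582.7505
Market R$576.19 < fair 582.7505: forward underpriced → reverse cash-and-carry (short the stock, invest proceeds at r, pay the dividends, go long the forward).
Profit at T = |F_mkt − F*| = |576.19 − 582.7505| = R$6.56 per share

R$6.56 per share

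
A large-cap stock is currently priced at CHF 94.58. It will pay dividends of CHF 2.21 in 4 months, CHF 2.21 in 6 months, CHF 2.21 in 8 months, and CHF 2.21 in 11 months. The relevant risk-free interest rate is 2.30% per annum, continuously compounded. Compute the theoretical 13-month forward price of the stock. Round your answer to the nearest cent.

PV(dividends) I = 2.21·e^(−0.0230·4/12) + 2.21·e^(−0.0230·6/12) + 2.21·e^(−0.0230·8/12) + 2.21·e^(−0.0230·11/12)
I = 2.1931 + 2.1847 + 2.1764 + 2.1639 = 8.7181
F = (S − I)·e^(rT) = (94.58 − 8.7181) · e^(0.0230·13/12)
= 85.8619 · e^0.024917 = 85.8619 × 1.025230 = CHF 88.03

CHF 88.03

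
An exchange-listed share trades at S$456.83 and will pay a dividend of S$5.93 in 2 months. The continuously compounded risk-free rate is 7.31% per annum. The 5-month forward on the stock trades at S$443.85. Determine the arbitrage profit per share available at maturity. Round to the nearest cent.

PV(dividends) I = 5.93·e^(−0.0731·2/12) = 5.8582
Fair forward F* = (S − I)·e^(rT) = (456.83 − 5.8582)·e^0.030458 = 450.9718 × 1.030927 = 464.9190
Market S$443.85 < fair 464.9190: forward underpriced → reverse cash-and-carry (short the stock, invest proceeds at r, pay the dividends, go long the forward).
Profit at T = |F_mkt − F*| = |443.85 − 464.9190| = S$21.07 per share

S$21.07 per share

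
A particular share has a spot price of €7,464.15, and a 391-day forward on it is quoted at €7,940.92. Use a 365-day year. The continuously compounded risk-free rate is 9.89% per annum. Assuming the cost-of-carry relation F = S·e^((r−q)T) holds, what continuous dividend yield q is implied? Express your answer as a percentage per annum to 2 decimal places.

From F = S·e^((r−q)T): (r − q) = ln(F/S)/T
ln(7940.92/7464.15) = ln(1.063875) = 0.061918
(r − q) = 0.061918 / (391/365) = 0.057801
q = r − ln(F/S)/T = 0.0989 − 0.057801 = 0.041099
q = 4.11%

4.11%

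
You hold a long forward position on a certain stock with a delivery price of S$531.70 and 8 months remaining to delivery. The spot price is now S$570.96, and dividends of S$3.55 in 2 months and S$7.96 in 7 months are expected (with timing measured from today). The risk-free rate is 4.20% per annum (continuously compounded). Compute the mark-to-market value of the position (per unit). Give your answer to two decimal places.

PV(remaining dividends) I = 3.55·e^(−0.0420·2/12) + 7.96·e^(−0.0420·7/12) = 11.2926
Current forward F = (S − I)·e^(rT) = (570.96 − 11.2926)·e^(0.0420·8/12) = 559.6674 × 1.028396 = 575.5597
Value (long) = (F − K)·e^(−rT) = (575.5597 − 531.70) × 0.972388 = 42.6486
Value = S$42.65

S$42.65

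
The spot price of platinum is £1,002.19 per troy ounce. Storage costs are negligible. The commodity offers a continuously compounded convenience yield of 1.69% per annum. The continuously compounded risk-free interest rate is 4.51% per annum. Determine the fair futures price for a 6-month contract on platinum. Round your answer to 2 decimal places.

Net carry = r + u − y = 0.0451 + 0.0000 − 0.0169 = 0.0282
F = S·e^((r+u−y)T) = 1002.19 · e^(0.0282 × 6/12) = 1002.19 · e^0.01410000
= 1002.19 × 1.01419987 = £1,016.42 per troy ounce

£1,016.42 per troy ounce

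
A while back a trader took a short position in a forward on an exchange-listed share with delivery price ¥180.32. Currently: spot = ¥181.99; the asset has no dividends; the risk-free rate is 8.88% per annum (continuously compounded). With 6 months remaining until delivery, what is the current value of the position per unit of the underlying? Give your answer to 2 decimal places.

-¥9.50

Current fair forward for the remaining 6 months: F = S·e^(r·T), r = 0.0888
F = 181.99 · e^(0.0888 × 6/12) = 181.99 × 1.045400 = 190.2523
Value of long forward = (F − K)·e^(−rT) = (190.2523 − 180.32) · e^(−0.0888·6/12)
= 9.9323 × 0.956571 = 9.50
Short position value = −(long value) = -¥9.50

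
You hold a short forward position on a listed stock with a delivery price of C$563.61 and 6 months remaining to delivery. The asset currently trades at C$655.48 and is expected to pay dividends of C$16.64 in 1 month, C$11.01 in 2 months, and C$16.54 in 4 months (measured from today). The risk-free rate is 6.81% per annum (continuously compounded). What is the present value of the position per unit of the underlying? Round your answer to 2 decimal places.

-C$67.14

PV(remaining dividends) I = 16.64·e^(−0.0681·1/12) + 11.01·e^(−0.0681·2/12) + 16.54·e^(−0.0681·4/12) = 43.6003
Current forward F = (S − I)·e^(rT) = (655.48 − 43.6003)·e^(0.0681·6/12) = 611.8797 × 1.034636 = 633.0728
Value (long) = (F − K)·e^(−rT) = (633.0728 − 563.61) × 0.966523 = 67.1374
Short position value = −(long value) = -C$67.14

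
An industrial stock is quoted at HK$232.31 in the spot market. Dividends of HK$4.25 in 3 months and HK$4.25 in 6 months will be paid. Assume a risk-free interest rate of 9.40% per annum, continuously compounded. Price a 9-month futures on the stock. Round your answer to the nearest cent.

PV(dividends) I = 4.25·e^(−0.0940·3/12) + 4.25·e^(−0.0940·6/12)
I = 4.1513 + 4.0549 = 8.2062
F = (S − I)·e^(rT) = (232.31 − 8.2062) · e^(0.0940·9/12)
= 224.1038 · e^0.070500 = 224.1038 × 1.073045 = HK$240.47

HK$240.47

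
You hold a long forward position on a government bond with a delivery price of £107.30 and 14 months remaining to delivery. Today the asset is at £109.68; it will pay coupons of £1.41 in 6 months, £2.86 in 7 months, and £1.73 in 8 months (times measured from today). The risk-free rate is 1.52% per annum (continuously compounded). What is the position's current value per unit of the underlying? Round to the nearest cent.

PV(remaining coupons) I = 1.41·e^(−0.0152·6/12) + 2.86·e^(−0.0152·7/12) + 1.73·e^(−0.0152·8/12) = 5.9466
Current forward F = (S − I)·e^(rT) = (109.68 − 5.9466)·e^(0.0152·14/12) = 103.7334 × 1.017892 = 105.5894
Value (long) = (F − K)·e^(−rT) = (105.5894 − 107.30) × 0.982423 = -1.6805
Value = -£1.68

-£1.68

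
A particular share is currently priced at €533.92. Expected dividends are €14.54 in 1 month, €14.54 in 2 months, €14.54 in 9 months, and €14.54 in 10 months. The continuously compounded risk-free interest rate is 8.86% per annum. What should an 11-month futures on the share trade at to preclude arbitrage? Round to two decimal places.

PV(dividends) I = 14.54·e^(−0.0886·1/12) + 14.54·e^(−0.0886·2/12) + 14.54·e^(−0.0886·9/12) + 14.54·e^(−0.0886·10/12)
I = 14.4330 + 14.3269 + 13.6052 + 13.5051 = 55.8702
F = (S − I)·e^(rT) = (533.92 − 55.8702) · e^(0.0886·11/12)
= 478.0498 · e^0.081217 = 478.0498 × 1.084606 = €518.50

€518.50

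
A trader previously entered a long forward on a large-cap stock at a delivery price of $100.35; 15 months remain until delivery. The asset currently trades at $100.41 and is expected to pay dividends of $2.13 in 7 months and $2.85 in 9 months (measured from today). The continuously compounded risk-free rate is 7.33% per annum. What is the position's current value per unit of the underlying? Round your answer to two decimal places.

PV(remaining dividends) I = 2.13·e^(−0.0733·7/12) + 2.85·e^(−0.0733·9/12) = 4.7384
Current forward F = (S − I)·e^(rT) = (100.41 − 4.7384)·e^(0.0733·15/12) = 95.6716 × 1.095954 = 104.8517
Value (long) = (F − K)·e^(−rT) = (104.8517 − 100.35) × 0.912447 = 4.1076
Value = $4.11

$4.11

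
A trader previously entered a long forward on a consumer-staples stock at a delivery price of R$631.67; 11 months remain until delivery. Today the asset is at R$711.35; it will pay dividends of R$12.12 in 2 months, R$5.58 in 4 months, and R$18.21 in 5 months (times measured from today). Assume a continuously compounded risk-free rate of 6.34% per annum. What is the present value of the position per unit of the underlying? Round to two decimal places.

R$80.15

PV(remaining dividends) I = 12.12·e^(−0.0634·2/12) + 5.58·e^(−0.0634·4/12) + 18.21·e^(−0.0634·5/12) = 35.1912
Current forward F = (S − I)·e^(rT) = (711.35 − 35.1912)·e^(0.0634·11/12) = 676.1588 × 1.059839 = 716.6195
Value (long) = (F − K)·e^(−rT) = (716.6195 − 631.67) × 0.943540 = 80.1533
Value = R$80.15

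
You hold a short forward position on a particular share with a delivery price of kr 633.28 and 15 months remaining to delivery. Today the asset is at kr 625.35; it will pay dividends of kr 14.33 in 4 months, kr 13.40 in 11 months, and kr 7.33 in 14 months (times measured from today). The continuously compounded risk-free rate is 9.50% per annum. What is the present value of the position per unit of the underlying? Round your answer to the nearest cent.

PV(remaining dividends) I = 14.33·e^(−0.0950·4/12) + 13.40·e^(−0.0950·11/12) + 7.33·e^(−0.0950·14/12) = 32.7268
Current forward F = (S − I)·e^(rT) = (625.35 − 32.7268)·e^(0.0950·15/12) = 592.6232 × 1.126088 = 667.3459
Value (long) = (F − K)·e^(−rT) = (667.3459 − 633.28) × 0.888030 = 30.2515
Short position value = −(long value) = -kr 30.25

-kr 30.25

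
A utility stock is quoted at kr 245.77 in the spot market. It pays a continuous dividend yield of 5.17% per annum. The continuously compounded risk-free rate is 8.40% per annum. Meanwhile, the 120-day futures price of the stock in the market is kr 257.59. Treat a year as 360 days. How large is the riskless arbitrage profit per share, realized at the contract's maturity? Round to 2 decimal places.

Fair futures: F* = S·e^(carry·T), with carry = (r − q) = 0.0840 − 0.0517 = 0.0323
F* = 245.77 · e^(0.0323 × 120/360) = 245.77 · e^0.010767 = 245.77 × 1.010825 = kr 248.4305
Market kr 257.59 > fair kr 248.4305: forward overpriced → cash-and-carry (buy spot, short the forward).
At maturity, profit = |F_mkt − F*| = |257.59 − 248.4305| = kr 9.16 per share

kr 9.16 per share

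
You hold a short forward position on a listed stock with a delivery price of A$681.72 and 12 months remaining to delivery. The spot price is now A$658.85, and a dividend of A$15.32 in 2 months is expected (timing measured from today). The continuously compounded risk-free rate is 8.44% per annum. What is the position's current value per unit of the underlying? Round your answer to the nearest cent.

-A$17.20

PV(remaining dividends) I = 15.32·e^(−0.0844·2/12) = 15.1060
Current forward F = (S − I)·e^(rT) = (658.85 − 15.1060)·e^(0.0844·12/12) = 643.7440 × 1.088064 = 700.4347
Value (long) = (F − K)·e^(−rT) = (700.4347 − 681.72) × 0.919064 = 17.2000
Short position value = −(long value) = -A$17.20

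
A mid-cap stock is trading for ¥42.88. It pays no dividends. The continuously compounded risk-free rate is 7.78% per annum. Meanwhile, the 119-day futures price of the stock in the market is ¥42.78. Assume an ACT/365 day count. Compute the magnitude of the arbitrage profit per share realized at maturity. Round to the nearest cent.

¥1.20 per share

Fair futures: F* = S·e^(carry·T), with carry = r = 0.0778
F* = 42.88 · e^(0.0778 × 119/365) = 42.88 · e^0.025365 = 42.88 × 1.025689 = ¥43.9815
Market ¥42.78 < fair ¥43.9815: forward underpriced → reverse cash-and-carry (short spot, go long the forward).
At maturity, profit = |F_mkt − F*| = |42.78 − 43.9815| = ¥1.20 per share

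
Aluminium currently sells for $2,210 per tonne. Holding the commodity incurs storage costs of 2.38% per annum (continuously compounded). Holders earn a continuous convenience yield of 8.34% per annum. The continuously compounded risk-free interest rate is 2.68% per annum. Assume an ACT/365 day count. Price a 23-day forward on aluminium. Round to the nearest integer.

$2,205 per tonne

Net carry = r + u − y = 0.0268 + 0.0238 − 0.0834 = -0.0328
F = S·e^((r+u−y)T) = 2210 · e^(-0.0328 × 23/365) = 2210 · e^-0.002067
= 2210 × 0.997935 = $2,205 per tonne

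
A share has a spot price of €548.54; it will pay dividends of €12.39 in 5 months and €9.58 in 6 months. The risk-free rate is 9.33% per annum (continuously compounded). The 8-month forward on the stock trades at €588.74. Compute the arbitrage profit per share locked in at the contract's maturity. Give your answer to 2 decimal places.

€27.41 per share

PV(dividends) I = 12.39·e^(−0.0933·5/12) + 9.58·e^(−0.0933·6/12) = 21.0609
Fair forward F* = (S − I)·e^(rT) = (548.54 − 21.0609)·e^0.062200 = 527.4791 × 1.064175 = 561.3301
Market €588.74 > fair 561.3301: forward overpriced → cash-and-carry (borrow at r, buy the stock and collect the dividends, short the forward).
Profit at T = |F_mkt − F*| = |588.74 − 561.3301| = €27.41 per share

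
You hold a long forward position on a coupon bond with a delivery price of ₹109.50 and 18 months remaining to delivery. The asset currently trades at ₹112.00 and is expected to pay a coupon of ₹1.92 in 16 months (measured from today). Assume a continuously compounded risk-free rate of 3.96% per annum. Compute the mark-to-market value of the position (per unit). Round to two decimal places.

₹6.99

PV(remaining coupons) I = 1.92·e^(−0.0396·16/12) = 1.8213
Current forward F = (S − I)·e^(rT) = (112.00 − 1.8213)·e^(0.0396·18/12) = 110.1787 × 1.061200 = 116.9216
Value (long) = (F − K)·e^(−rT) = (116.9216 − 109.50) × 0.942330 = 6.9936
Value = ₹6.99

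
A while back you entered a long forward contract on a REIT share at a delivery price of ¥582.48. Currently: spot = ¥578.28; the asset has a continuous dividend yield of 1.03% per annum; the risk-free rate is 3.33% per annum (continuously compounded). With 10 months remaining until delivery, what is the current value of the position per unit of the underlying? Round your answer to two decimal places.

Current fair forward for the remaining 10 months: F = S·e^((r − q)·T), (r − q) = 0.0333 − 0.0103 = 0.0230
F = 578.28 · e^(0.0230 × 10/12) = 578.28 × 1.019352 = 589.4709
Value of long forward = (F − K)·e^(−rT) = (589.4709 − 582.48) · e^(−0.0333·10/12)
= 6.9909 × 0.972631 = 6.80

¥6.80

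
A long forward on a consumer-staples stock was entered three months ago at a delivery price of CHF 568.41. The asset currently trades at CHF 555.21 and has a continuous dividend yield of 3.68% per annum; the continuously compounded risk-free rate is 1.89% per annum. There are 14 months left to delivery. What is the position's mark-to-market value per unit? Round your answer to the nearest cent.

-CHF 24.14

Current fair forward for the remaining 14 months: F = S·e^((r − q)·T), (r − q) = 0.0189 − 0.0368 = -0.0179
F = 555.21 · e^(-0.0179 × 14/12) = 555.21 × 0.979333 = 543.7355
Value of long forward = (F − K)·e^(−rT) = (543.7355 − 568.41) · e^(−0.0189·14/12)
= -24.6745 × 0.978191 = -24.14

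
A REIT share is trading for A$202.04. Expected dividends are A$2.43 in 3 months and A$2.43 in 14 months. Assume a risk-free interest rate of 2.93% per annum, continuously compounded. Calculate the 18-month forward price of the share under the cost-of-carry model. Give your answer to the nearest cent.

PV(dividends) I = 2.43·e^(−0.0293·3/12) + 2.43·e^(−0.0293·14/12)
I = 2.4123 + 2.3483 = 4.7606
F = (S − I)·e^(rT) = (202.04 − 4.7606) · e^(0.0293·18/12)
= 197.2794 · e^0.043950 = 197.2794 × 1.044930 = A$206.14

A$206.14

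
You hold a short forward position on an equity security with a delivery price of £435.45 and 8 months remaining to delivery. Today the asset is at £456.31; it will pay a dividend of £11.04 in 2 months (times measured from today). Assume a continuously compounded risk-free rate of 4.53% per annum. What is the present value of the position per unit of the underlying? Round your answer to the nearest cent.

-£22.86

PV(remaining dividends) I = 11.04·e^(−0.0453·2/12) = 10.9570
Current forward F = (S − I)·e^(rT) = (456.31 − 10.9570)·e^(0.0453·8/12) = 445.3530 × 1.030661 = 459.0080
Value (long) = (F − K)·e^(−rT) = (459.0080 − 435.45) × 0.970251 = 22.8572
Short position value = −(long value) = -£22.86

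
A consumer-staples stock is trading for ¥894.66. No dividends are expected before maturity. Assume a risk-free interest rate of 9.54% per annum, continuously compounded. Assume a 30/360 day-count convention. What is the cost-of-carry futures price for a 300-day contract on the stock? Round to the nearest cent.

¥968.69

F = S·e^(rT) = 894.66 · e^(0.0954 × 300/360)
= 894.66 · e^0.079500 = 894.66 × 1.082746
F = ¥968.69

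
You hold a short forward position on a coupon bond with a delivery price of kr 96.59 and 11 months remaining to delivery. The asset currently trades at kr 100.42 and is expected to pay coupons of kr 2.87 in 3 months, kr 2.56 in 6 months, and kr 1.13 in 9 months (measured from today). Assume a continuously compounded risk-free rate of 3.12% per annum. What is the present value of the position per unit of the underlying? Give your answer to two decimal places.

PV(remaining coupons) I = 2.87·e^(−0.0312·3/12) + 2.56·e^(−0.0312·6/12) + 1.13·e^(−0.0312·9/12) = 6.4719
Current forward F = (S − I)·e^(rT) = (100.42 − 6.4719)·e^(0.0312·11/12) = 93.9481 × 1.029013 = 96.6738
Value (long) = (F − K)·e^(−rT) = (96.6738 − 96.59) × 0.971805 = 0.0814
Short position value = −(long value) = -kr 0.08

-kr 0.08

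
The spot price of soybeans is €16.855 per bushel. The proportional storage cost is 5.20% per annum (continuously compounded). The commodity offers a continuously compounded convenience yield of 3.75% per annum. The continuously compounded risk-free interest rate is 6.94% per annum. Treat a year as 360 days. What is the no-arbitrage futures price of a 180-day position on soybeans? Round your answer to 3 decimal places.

€17.577 per bushel

Net carry = r + u − y = 0.0694 + 0.0520 − 0.0375 = 0.0839
F = S·e^((r+u−y)T) = 16.855 · e^(0.0839 × 180/360) = 16.855 · e^0.041950
= 16.855 × 1.042842 = €17.577 per bushel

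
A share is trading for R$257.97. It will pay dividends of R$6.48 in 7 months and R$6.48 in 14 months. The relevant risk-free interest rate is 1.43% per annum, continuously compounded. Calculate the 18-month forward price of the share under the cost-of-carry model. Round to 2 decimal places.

R$250.49

PV(dividends) I = 6.48·e^(−0.0143·7/12) + 6.48·e^(−0.0143·14/12)
I = 6.4262 + 6.3728 = 12.7990
F = (S − I)·e^(rT) = (257.97 − 12.7990) · e^(0.0143·18/12)
= 245.1710 · e^0.021450 = 245.1710 × 1.021682 = R$250.49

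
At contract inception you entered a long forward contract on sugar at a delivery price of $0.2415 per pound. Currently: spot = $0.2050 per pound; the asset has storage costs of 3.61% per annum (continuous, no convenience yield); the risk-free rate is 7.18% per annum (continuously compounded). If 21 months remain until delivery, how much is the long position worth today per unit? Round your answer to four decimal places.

$0.0054 per pound

Current fair forward for the remaining 21 months: F = S·e^((r + u)·T), (r + u) = 0.0718 + 0.0361 = 0.1079
F = 0.2050 · e^(0.1079 × 21/12) = 0.2050 × 1.207830 = 0.2476
Value of long forward = (F − K)·e^(−rT) = (0.2476 − 0.2415) · e^(−0.0718·21/12)
= 0.0061 × 0.881923 = 0.0054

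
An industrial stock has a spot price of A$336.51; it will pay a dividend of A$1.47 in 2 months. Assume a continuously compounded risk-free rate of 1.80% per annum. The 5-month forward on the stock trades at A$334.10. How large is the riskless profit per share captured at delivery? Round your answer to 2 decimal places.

PV(dividends) I = 1.47·e^(−0.0180·2/12) = 1.4656
Fair forward F* = (S − I)·e^(rT) = (336.51 − 1.4656)·e^0.007500 = 335.0444 × 1.007528 = 337.5666
Market A$334.10 < fair 337.5666: forward underpriced → reverse cash-and-carry (short the stock, invest proceeds at r, pay the dividends, go long the forward).
Profit at T = |F_mkt − F*| = |334.10 − 337.5666| = A$3.47 per share

A$3.47 per share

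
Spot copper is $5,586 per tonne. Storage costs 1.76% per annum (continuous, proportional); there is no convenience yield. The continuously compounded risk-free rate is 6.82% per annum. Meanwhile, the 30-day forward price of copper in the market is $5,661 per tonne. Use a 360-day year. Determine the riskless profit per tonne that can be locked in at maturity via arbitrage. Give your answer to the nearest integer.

Fair forward: F* = S·e^(carry·T), with carry = (r + u) = 0.0682 + 0.0176 = 0.0858
F* = 5586 · e^(0.0858 × 30/360) = 5586 · e^0.007150 = 5586 × 1.007176 = $5626.0851
Market $5661 > fair $5626.0851: forward overpriced → cash-and-carry (buy spot, short the forward).
At maturity, profit = |F_mkt − F*| = |5661 − 5626.0851| = $35 per tonne

$35 per tonne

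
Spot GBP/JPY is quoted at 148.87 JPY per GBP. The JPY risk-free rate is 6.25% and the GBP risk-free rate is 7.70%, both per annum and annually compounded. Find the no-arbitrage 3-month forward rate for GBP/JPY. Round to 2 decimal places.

148.37

By covered interest parity, F = S · (1+r_JPY)^T / (1+r_GBP)^T
= 148.87 × 1.015272 / 1.018718 = 148.87 × 0.996617
F = 148.37 JPY per GBP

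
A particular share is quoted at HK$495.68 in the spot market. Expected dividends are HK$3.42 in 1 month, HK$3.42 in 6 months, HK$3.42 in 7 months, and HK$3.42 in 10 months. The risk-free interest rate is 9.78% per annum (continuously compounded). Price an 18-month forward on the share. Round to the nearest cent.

PV(dividends) I = 3.42·e^(−0.0978·1/12) + 3.42·e^(−0.0978·6/12) + 3.42·e^(−0.0978·7/12) + 3.42·e^(−0.0978·10/12)
I = 3.3922 + 3.2568 + 3.2304 + 3.1523 = 13.0317
F = (S − I)·e^(rT) = (495.68 − 13.0317) · e^(0.0978·18/12)
= 482.6483 · e^0.146700 = 482.6483 × 1.158007 = HK$558.91

HK$558.91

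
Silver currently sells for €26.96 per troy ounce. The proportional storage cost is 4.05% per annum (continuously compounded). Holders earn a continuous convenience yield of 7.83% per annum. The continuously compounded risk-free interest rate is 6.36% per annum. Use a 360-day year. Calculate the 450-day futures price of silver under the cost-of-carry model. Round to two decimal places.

€27.84 per troy ounce

Net carry = r + u − y = 0.0636 + 0.0405 − 0.0783 = 0.0258
F = S·e^((r+u−y)T) = 26.96 · e^(0.0258 × 450/360) = 26.96 · e^0.032250
= 26.96 × 1.032776 = €27.84 per troy ounce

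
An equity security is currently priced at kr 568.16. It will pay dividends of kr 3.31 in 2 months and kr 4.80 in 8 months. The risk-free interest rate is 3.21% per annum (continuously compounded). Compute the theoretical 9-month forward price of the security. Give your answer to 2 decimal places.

kr 573.82

PV(dividends) I = 3.31·e^(−0.0321·2/12) + 4.80·e^(−0.0321·8/12)
I = 3.2923 + 4.6984 = 7.9907
F = (S − I)·e^(rT) = (568.16 − 7.9907) · e^(0.0321·9/12)
= 560.1693 · e^0.024075 = 560.1693 × 1.024367 = kr 573.82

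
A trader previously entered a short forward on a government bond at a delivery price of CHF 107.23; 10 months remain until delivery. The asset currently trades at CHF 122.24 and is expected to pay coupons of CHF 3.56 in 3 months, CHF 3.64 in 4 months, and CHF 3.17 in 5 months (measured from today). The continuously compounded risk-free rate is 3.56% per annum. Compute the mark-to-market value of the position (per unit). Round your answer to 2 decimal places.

PV(remaining coupons) I = 3.56·e^(−0.0356·3/12) + 3.64·e^(−0.0356·4/12) + 3.17·e^(−0.0356·5/12) = 10.2488
Current forward F = (S − I)·e^(rT) = (122.24 − 10.2488)·e^(0.0356·10/12) = 111.9912 × 1.030111 = 115.3634
Value (long) = (F − K)·e^(−rT) = (115.3634 − 107.23) × 0.970769 = 7.8957
Short position value = −(long value) = -CHF 7.90

-CHF 7.90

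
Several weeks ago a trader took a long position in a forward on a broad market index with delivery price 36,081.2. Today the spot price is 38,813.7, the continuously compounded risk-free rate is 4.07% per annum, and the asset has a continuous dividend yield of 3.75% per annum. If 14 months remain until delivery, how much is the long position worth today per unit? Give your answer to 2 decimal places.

Current fair forward for the remaining 14 months: F = S·e^((r − q)·T), (r − q) = 0.0407 − 0.0375 = 0.0032
F = 38813.7 · e^(0.0032 × 14/12) = 38813.7 × 1.00374031 = 38958.8753
Value of long forward = (F − K)·e^(−rT) = (38958.8753 − 36081.2) · e^(−0.0407·14/12)
= 2877.6753 × 0.95362637 = 2744.23

2744.23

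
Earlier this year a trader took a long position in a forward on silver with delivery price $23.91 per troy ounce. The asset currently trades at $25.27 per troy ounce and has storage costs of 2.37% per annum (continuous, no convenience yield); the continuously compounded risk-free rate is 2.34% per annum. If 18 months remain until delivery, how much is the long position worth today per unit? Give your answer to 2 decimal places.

$3.10 per troy ounce

Current fair forward for the remaining 18 months: F = S·e^((r + u)·T), (r + u) = 0.0234 + 0.0237 = 0.0471
F = 25.27 · e^(0.0471 × 18/12) = 25.27 × 1.073206 = 27.1199
Value of long forward = (F − K)·e^(−rT) = (27.1199 − 23.91) · e^(−0.0234·18/12)
= 3.2099 × 0.965509 = 3.10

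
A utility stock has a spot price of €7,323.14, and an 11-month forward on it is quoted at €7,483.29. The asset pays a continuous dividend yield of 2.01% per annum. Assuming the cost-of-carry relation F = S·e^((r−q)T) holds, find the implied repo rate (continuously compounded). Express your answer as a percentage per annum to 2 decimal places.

4.37%

From F = S·e^((r−q)T): (r − q) = ln(F/S)/T
ln(7483.29/7323.14) = ln(1.021869) = 0.021633
(r − q) = 0.021633 / (11/12) = 0.023600
r = ln(F/S)/T + q = 0.023600 + 0.0201 = 0.043700
r = 4.37%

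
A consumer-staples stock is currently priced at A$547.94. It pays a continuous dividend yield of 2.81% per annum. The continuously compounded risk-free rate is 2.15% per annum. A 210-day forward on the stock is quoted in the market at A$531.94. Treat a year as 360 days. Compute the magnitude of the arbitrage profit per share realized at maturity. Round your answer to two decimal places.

A$13.89 per share

Fair forward: F* = S·e^(carry·T), with carry = (r − q) = 0.0215 − 0.0281 = -0.0066
F* = 547.94 · e^(-0.0066 × 210/360) = 547.94 · e^-0.003850 = 547.94 × 0.996157 = A$545.8343
Market A$531.94 < fair A$545.8343: forward underpriced → reverse cash-and-carry (short spot, go long the forward).
At maturity, profit = |F_mkt − F*| = |531.94 − 545.8343| = A$13.89 per share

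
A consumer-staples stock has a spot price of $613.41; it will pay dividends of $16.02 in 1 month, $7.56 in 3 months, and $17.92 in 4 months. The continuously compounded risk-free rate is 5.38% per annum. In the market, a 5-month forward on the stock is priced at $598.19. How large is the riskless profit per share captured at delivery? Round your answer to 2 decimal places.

$12.81 per share

PV(dividends) I = 16.02·e^(−0.0538·1/12) + 7.56·e^(−0.0538·3/12) + 17.92·e^(−0.0538·4/12) = 41.0088
Fair forward F* = (S − I)·e^(rT) = (613.41 − 41.0088)·e^0.022417 = 572.4012 × 1.022670 = 585.3775
Market $598.19 > fair 585.3775: forward overpriced → cash-and-carry (borrow at r, buy the stock and collect the dividends, short the forward).
Profit at T = |F_mkt − F*| = |598.19 − 585.3775| = $12.81 per share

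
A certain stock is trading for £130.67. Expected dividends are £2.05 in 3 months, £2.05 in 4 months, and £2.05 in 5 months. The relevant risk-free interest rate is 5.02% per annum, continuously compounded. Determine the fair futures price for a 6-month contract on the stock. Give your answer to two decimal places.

£127.79

PV(dividends) I = 2.05·e^(−0.0502·3/12) + 2.05·e^(−0.0502·4/12) + 2.05·e^(−0.0502·5/12)
I = 2.0244 + 2.0160 + 2.0076 = 6.0480
F = (S − I)·e^(rT) = (130.67 − 6.0480) · e^(0.0502·6/12)
= 124.6220 · e^0.025100 = 124.6220 × 1.025418 = £127.79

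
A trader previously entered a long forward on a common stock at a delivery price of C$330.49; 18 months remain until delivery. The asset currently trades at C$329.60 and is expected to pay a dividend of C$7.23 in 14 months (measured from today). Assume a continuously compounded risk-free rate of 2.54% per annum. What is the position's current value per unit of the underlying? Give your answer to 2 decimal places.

C$4.45

PV(remaining dividends) I = 7.23·e^(−0.0254·14/12) = 7.0189
Current forward F = (S − I)·e^(rT) = (329.60 − 7.0189)·e^(0.0254·18/12) = 322.5811 × 1.038835 = 335.1085
Value (long) = (F − K)·e^(−rT) = (335.1085 − 330.49) × 0.962617 = 4.4458
Value = C$4.45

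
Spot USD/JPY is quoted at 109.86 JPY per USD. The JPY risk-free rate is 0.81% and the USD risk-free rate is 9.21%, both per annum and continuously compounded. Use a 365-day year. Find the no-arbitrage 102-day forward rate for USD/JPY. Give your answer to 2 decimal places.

F = S·e^((r_JPY − r_USD)T) = 109.86 · e^((0.0081 − 0.0921) × 102/365)
= 109.86 · e^-0.023474 = 109.86 × 0.976799
F = 107.31 JPY per USD

107.31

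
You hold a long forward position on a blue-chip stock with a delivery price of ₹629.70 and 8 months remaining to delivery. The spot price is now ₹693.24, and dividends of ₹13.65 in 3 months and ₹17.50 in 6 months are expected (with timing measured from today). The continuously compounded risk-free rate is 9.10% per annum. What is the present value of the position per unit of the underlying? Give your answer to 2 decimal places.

PV(remaining dividends) I = 13.65·e^(−0.0910·3/12) + 17.50·e^(−0.0910·6/12) = 30.0646
Current forward F = (S − I)·e^(rT) = (693.24 − 30.0646)·e^(0.0910·8/12) = 663.1754 × 1.062545 = 704.6537
Value (long) = (F − K)·e^(−rT) = (704.6537 − 629.70) × 0.941137 = 70.5417
Value = ₹70.54

₹70.54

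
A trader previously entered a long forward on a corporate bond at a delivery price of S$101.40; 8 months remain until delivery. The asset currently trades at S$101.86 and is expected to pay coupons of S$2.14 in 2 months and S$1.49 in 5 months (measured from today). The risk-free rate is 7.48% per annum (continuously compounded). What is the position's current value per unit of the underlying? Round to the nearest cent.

S$1.83

PV(remaining coupons) I = 2.14·e^(−0.0748·2/12) + 1.49·e^(−0.0748·5/12) = 3.5578
Current forward F = (S − I)·e^(rT) = (101.86 − 3.5578)·e^(0.0748·8/12) = 98.3022 × 1.051131 = 103.3285
Value (long) = (F − K)·e^(−rT) = (103.3285 − 101.40) × 0.951356 = 1.8347
Value = S$1.83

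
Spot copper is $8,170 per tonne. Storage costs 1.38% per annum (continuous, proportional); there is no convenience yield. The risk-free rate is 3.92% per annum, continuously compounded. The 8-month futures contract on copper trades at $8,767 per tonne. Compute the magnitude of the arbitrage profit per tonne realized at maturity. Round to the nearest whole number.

Fair futures: F* = S·e^(carry·T), with carry = (r + u) = 0.0392 + 0.0138 = 0.0530
F* = 8170 · e^(0.0530 × 8/12) = 8170 · e^0.035333 = 8170 × 1.035965 = $8463.8340
Market $8767 > fair $8463.8340: forward overpriced → cash-and-carry (buy spot, short the forward).
At maturity, profit = |F_mkt − F*| = |8767 − 8463.8340| = $303 per tonne

$303 per tonne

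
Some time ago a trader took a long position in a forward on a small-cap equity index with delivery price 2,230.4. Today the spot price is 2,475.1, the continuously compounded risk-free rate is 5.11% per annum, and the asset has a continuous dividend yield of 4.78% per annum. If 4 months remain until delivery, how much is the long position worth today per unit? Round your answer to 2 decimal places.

Current fair forward for the remaining 4 months: F = S·e^((r − q)·T), (r − q) = 0.0511 − 0.0478 = 0.0033
F = 2475.1 · e^(0.0033 × 4/12) = 2475.1 × 1.00110061 = 2477.8241
Value of long forward = (F − K)·e^(−rT) = (2477.8241 − 2230.4) · e^(−0.0511·4/12)
= 247.4241 × 0.98311091 = 243.25

243.25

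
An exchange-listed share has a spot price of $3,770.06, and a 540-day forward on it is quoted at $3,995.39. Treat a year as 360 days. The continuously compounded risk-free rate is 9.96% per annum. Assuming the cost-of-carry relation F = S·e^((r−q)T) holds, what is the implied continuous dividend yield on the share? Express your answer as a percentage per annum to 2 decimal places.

6.09%

From F = S·e^((r−q)T): (r − q) = ln(F/S)/T
ln(3995.39/3770.06) = ln(1.059768) = 0.058050
(r − q) = 0.058050 / (540/360) = 0.038700
q = r − ln(F/S)/T = 0.0996 − 0.038700 = 0.060900
q = 6.09%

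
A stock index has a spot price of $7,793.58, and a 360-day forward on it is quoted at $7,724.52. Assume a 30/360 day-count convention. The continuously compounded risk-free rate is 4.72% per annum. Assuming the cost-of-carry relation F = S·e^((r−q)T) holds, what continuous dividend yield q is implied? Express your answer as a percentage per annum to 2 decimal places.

5.61%

From F = S·e^((r−q)T): (r − q) = ln(F/S)/T
ln(7724.52/7793.58) = ln(0.991139) = -0.008900
(r − q) = -0.008900 / (360/360) = -0.008900
q = r − ln(F/S)/T = 0.0472 + 0.008900 = 0.056100
q = 5.61%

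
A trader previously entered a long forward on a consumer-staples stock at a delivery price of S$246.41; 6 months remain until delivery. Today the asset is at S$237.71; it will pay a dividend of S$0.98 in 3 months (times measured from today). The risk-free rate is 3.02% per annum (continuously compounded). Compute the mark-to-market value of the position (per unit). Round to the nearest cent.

-S$5.98

PV(remaining dividends) I = 0.98·e^(−0.0302·3/12) = 0.9726
Current forward F = (S − I)·e^(rT) = (237.71 − 0.9726)·e^(0.0302·6/12) = 236.7374 × 1.015215 = 240.3394
Value (long) = (F − K)·e^(−rT) = (240.3394 − 246.41) × 0.985013 = -5.9796
Value = -S$5.98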